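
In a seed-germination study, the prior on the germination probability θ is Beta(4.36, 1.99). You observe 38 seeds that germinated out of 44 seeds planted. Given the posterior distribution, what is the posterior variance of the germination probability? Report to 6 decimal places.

0.002600

The Beta prior is conjugate to a Binomial/Bernoulli likelihood; the update adds successes to α and failures to β.
Posterior: Beta(α+k, β+n−k) = Beta(4.36+38, 1.99+6) = Beta(42.36, 7.99).
Var = αβ/((α+β)²(α+β+1)) = 42.36·7.99/(50.35²·51.35) = 0.002600.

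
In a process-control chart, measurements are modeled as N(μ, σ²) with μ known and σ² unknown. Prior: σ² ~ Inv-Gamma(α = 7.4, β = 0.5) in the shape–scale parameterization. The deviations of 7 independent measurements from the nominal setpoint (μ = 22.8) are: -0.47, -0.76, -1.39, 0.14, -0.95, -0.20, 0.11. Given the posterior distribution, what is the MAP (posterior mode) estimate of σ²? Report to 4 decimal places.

0.1977

With known mean μ and an Inverse-Gamma(α, β) prior on σ², the Normal likelihood is conjugate: posterior is Inv-Gamma(α + n/2, β + Σ(xᵢ−μ)²/2).
Σ(xᵢ−μ)² = (-0.47)² + (-0.76)² + (-1.39)² + (0.14)² + (-0.95)² + (-0.20)² + (0.11)² = 3.7048.
Posterior: Inv-Gamma(7.4 + 7/2, 0.5 + 3.7048/2) = Inv-Gamma(10.90, 2.35240).
Mode = β/(α+1) = 2.35240/11.90 = 0.1977.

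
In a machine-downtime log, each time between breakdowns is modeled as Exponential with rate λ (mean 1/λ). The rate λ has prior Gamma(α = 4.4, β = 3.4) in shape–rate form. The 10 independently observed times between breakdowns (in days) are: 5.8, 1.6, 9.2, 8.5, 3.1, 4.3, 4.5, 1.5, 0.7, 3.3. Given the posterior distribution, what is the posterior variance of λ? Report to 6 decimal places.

With a Gamma(shape α, rate β) prior on the exponential rate λ, the posterior after n observations with total T = Σxᵢ is Gamma(α+n, β+T).
Sum of observations T = 42.5 days; n = 10.
Posterior: Gamma(4.4+10, 3.4+42.5) = Gamma(14.4, 45.9).
Var = α/β² = 0.006835.

0.006835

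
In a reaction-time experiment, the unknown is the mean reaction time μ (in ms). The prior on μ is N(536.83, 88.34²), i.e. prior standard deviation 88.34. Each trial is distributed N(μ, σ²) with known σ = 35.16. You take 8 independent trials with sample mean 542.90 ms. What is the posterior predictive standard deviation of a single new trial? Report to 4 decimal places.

37.2526

For Normal data with known variance σ², a Normal(μ₀, σ₀²) prior on μ is conjugate. Posterior precision = 1/σ₀² + n/σ²; posterior mean is the precision-weighted average of μ₀ and x̄.
σ₀² = 88.34² = 7803.9556, σ² = 35.16² = 1236.2256; σ² + n·σ₀² = 1236.2256 + 8·7803.9556 = 63667.8704.
Posterior precision = 1/σ₀² + n/σ² = 1/7803.9556 + 8/1236.2256 = (σ² + n·σ₀²)/(σ₀²σ²) = 63667.8704/(7803.9556·1236.2256); posterior variance σₙ² = σ₀²σ²/(σ² + n·σ₀²) = 7803.9556·1236.2256/63667.8704 = 151.527759.
Predictive variance for one new observation = σₙ² + σ² = 7803.9556·1236.2256/63667.8704 + 1236.2256 = σ²·(σ₀² + 63667.8704)/63667.8704 = 1236.2256·71471.826/63667.8704 = 1387.753359; SD = √(1236.2256·71471.826/63667.8704) = 37.2526.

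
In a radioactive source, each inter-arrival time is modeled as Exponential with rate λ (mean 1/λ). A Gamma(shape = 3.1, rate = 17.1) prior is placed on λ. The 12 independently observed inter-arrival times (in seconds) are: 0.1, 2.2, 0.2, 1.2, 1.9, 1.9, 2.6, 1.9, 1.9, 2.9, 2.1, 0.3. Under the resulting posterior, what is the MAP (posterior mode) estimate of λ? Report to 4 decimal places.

With a Gamma(shape α, rate β) prior on the exponential rate λ, the posterior after n observations with total T = Σxᵢ is Gamma(α+n, β+T).
Sum of observations T = 19.2 seconds; n = 12.
Posterior: Gamma(3.1+12, 17.1+19.2) = Gamma(15.1, 36.3).
Mode = (α−1)/β = 0.3884.

0.3884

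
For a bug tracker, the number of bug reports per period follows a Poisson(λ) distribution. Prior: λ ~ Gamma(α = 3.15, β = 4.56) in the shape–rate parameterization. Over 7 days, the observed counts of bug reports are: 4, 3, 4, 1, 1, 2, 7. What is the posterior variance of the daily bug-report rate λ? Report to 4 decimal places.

0.1882

With a Gamma(shape α, rate β) prior, the Poisson likelihood is conjugate: the posterior is Gamma(α + ΣXᵢ, β + n).
Sum of counts S = 22 over n = 7 days.
Posterior: Gamma(α+S, β+n) = Gamma(3.15+22, 4.56+7) = Gamma(25.15, 11.56).
Var = α/β² = 25.15/11.56² = 0.1882.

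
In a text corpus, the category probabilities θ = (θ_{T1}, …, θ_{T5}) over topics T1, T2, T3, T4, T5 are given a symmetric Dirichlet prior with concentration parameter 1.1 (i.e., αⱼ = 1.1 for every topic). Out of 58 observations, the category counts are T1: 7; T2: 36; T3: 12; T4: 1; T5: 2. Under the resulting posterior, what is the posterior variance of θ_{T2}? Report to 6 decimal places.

0.003766

The Dirichlet prior is conjugate to the Multinomial likelihood: each posterior αⱼ = prior αⱼ + observed count nⱼ.
Posterior concentration: (8.1, 37.1, 13.1, 2.1, 3.1), total = 63.5.
Var[θ_j] = α_j(Σα−α_j)/((Σα)²(Σα+1)) = 37.1·26.4/(63.5²·64.5) = 0.003766.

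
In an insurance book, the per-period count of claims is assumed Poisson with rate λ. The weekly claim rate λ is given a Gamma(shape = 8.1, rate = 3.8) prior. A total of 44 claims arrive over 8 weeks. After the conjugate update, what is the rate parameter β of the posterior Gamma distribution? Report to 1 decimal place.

11.8

With a Gamma(shape α, rate β) prior, the Poisson likelihood is conjugate: the posterior is Gamma(α + ΣXᵢ, β + n).
Posterior: Gamma(α+S, β+n) = Gamma(8.1+44, 3.8+8) = Gamma(52.1, 11.8).
Posterior β = 11.8.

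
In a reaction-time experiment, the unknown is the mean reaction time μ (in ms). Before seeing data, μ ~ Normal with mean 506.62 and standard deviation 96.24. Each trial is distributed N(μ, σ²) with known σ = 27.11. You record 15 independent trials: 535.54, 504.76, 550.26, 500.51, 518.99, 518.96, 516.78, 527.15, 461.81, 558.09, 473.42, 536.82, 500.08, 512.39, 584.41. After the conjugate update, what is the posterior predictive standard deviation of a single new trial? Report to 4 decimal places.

27.9945

For Normal data with known variance σ², a Normal(μ₀, σ₀²) prior on μ is conjugate. Posterior precision = 1/σ₀² + n/σ²; posterior mean is the precision-weighted average of μ₀ and x̄.
σ₀² = 96.24² = 9262.1376, σ² = 27.11² = 734.9521; σ² + n·σ₀² = 734.9521 + 15·9262.1376 = 139667.0161.
Posterior precision = 1/σ₀² + n/σ² = 1/9262.1376 + 15/734.9521 = (σ² + n·σ₀²)/(σ₀²σ²) = 139667.0161/(9262.1376·734.9521); posterior variance σₙ² = σ₀²σ²/(σ² + n·σ₀²) = 9262.1376·734.9521/139667.0161 = 48.738977.
Predictive variance for one new observation = σₙ² + σ² = 9262.1376·734.9521/139667.0161 + 734.9521 = σ²·(σ₀² + 139667.0161)/139667.0161 = 734.9521·148929.1537/139667.0161 = 783.691077; SD = √(734.9521·148929.1537/139667.0161) = 27.9945.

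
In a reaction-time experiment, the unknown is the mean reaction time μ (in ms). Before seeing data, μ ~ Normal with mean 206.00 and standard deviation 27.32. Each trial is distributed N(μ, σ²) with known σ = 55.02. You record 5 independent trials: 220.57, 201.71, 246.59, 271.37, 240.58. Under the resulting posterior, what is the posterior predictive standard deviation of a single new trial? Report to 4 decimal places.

57.9783

For Normal data with known variance σ², a Normal(μ₀, σ₀²) prior on μ is conjugate. Posterior precision = 1/σ₀² + n/σ²; posterior mean is the precision-weighted average of μ₀ and x̄.
σ₀² = 27.32² = 746.3824, σ² = 55.02² = 3027.2004; σ² + n·σ₀² = 3027.2004 + 5·746.3824 = 6759.1124.
Posterior precision = 1/σ₀² + n/σ² = 1/746.3824 + 5/3027.2004 = (σ² + n·σ₀²)/(σ₀²σ²) = 6759.1124/(746.3824·3027.2004); posterior variance σₙ² = σ₀²σ²/(σ² + n·σ₀²) = 746.3824·3027.2004/6759.1124 = 334.281924.
Predictive variance for one new observation = σₙ² + σ² = 746.3824·3027.2004/6759.1124 + 3027.2004 = σ²·(σ₀² + 6759.1124)/6759.1124 = 3027.2004·7505.4948/6759.1124 = 3361.482324; SD = √(3027.2004·7505.4948/6759.1124) = 57.9783.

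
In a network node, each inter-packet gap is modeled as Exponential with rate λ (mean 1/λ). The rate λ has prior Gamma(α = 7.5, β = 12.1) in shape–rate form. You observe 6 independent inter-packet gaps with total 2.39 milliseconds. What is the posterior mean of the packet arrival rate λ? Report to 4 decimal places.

With a Gamma(shape α, rate β) prior on the exponential rate λ, the posterior after n observations with total T = Σxᵢ is Gamma(α+n, β+T).
Posterior: Gamma(7.5+6, 12.1+2.39) = Gamma(13.5, 14.49).
Posterior mean of λ = α/β = 13.5/14.49 = 0.9317.

0.9317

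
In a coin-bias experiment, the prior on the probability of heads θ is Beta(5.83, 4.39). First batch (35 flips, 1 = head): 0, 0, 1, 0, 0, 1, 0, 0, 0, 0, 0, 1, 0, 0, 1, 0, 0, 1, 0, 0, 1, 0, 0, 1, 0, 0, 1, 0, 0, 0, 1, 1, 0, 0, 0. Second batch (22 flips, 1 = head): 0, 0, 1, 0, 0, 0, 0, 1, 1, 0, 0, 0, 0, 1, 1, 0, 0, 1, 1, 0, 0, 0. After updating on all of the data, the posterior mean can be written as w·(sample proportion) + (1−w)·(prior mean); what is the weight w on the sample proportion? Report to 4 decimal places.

0.8480

The Beta prior is conjugate to a Binomial/Bernoulli likelihood; the update adds successes to α and failures to β.
Total number of flips: n = 35 + 22 = 57.
Posterior mean = (α₀+k)/(α₀+β₀+n) = [n/(α₀+β₀+n)]·(k/n) + [(α₀+β₀)/(α₀+β₀+n)]·α₀/(α₀+β₀), so only n and the prior enter the weight.
The weight on the data is w = n/(α₀+β₀+n) = 57/(5.83+4.39+57) = 57/67.22 = 0.8480.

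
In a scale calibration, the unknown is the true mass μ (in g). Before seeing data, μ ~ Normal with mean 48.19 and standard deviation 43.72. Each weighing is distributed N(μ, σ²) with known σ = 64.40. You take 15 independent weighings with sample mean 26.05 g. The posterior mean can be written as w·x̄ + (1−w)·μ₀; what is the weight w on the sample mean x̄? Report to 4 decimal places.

For Normal data with known variance σ², a Normal(μ₀, σ₀²) prior on μ is conjugate. Posterior precision = 1/σ₀² + n/σ²; posterior mean is the precision-weighted average of μ₀ and x̄.
σ₀² = 43.72² = 1911.4384, σ² = 64.40² = 4147.36. Prior precision 1/σ₀² = 1/1911.4384; data precision n/σ² = 15/4147.36.
w = (n/σ²)/(1/σ₀² + n/σ²) = n·σ₀²/(σ² + n·σ₀²) = 15·1911.4384/(4147.36 + 15·1911.4384) = 28671.576/32818.936 = 0.8736.

0.8736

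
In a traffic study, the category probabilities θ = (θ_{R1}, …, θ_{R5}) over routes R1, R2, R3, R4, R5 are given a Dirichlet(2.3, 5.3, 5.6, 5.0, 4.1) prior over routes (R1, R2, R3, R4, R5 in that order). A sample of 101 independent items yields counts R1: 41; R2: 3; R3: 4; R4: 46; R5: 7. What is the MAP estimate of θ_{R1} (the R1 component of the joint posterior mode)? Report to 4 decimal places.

The Dirichlet prior is conjugate to the Multinomial likelihood: each posterior αⱼ = prior αⱼ + observed count nⱼ.
Posterior concentration: (43.3, 8.3, 9.6, 51.0, 11.1), total = 123.3.
Joint mode component: (α_{R1}−1)/(Σα−K) = 42.3/118.3 = 0.3576.

0.3576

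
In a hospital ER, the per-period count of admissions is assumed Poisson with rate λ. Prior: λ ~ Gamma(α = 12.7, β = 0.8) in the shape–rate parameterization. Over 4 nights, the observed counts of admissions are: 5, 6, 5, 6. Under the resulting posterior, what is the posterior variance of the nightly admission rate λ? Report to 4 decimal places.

1.5061

With a Gamma(shape α, rate β) prior, the Poisson likelihood is conjugate: the posterior is Gamma(α + ΣXᵢ, β + n).
Sum of counts S = 22 over n = 4 nights.
Posterior: Gamma(α+S, β+n) = Gamma(12.7+22, 0.8+4) = Gamma(34.7, 4.8).
Var = α/β² = 34.7/4.8² = 1.5061.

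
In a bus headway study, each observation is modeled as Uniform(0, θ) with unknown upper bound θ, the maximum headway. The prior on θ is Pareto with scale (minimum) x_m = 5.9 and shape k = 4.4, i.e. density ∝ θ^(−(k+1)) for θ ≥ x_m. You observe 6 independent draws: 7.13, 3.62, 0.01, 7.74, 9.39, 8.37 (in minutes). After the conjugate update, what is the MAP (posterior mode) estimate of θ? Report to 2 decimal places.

A Pareto(scale x_m, shape k) prior on the upper bound θ of Uniform(0, θ) is conjugate: posterior is Pareto(max(x_m, max xᵢ), k + n).
Sample maximum = 9.39; prior scale x_m = 5.9 → posterior scale = max = 9.39.
Posterior shape = 4.4 + 6 = 10.4.
The Pareto density is decreasing on [x_m, ∞), so the mode is x_m = 9.39.

9.39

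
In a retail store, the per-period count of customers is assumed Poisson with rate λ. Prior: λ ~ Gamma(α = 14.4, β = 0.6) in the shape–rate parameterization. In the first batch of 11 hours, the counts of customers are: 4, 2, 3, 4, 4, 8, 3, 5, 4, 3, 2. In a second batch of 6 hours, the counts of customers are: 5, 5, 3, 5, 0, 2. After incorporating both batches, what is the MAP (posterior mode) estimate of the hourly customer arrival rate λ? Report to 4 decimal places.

With a Gamma(shape α, rate β) prior, the Poisson likelihood is conjugate: the posterior is Gamma(α + ΣXᵢ, β + n).
Batch 1: sum of counts S = 42 over n = 11 hours.
After batch 1: Gamma(α+S, β+n) = Gamma(14.4+42, 0.6+11) = Gamma(56.4, 11.6).
Batch 2: sum of counts S = 20 over n = 6 hours.
After batch 2: Gamma(α+S, β+n) = Gamma(56.4+20, 11.6+6) = Gamma(76.4, 17.6).
Mode of Gamma(α,β) for α≥1 is (α−1)/β = 75.4/17.6 = 4.2841.

4.2841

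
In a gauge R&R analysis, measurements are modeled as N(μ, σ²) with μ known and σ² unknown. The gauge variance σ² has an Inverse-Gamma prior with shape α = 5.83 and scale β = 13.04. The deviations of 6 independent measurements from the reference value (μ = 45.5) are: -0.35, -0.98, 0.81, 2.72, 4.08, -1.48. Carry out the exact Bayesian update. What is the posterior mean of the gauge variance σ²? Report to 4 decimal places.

With known mean μ and an Inverse-Gamma(α, β) prior on σ², the Normal likelihood is conjugate: posterior is Inv-Gamma(α + n/2, β + Σ(xᵢ−μ)²/2).
Σ(xᵢ−μ)² = (-0.35)² + (-0.98)² + (0.81)² + (2.72)² + (4.08)² + (-1.48)² = 27.9742.
Posterior: Inv-Gamma(5.83 + 6/2, 13.04 + 27.9742/2) = Inv-Gamma(8.83, 27.02710).
E[σ²|data] = β/(α−1) = 27.02710/7.83 = 3.4517.

3.4517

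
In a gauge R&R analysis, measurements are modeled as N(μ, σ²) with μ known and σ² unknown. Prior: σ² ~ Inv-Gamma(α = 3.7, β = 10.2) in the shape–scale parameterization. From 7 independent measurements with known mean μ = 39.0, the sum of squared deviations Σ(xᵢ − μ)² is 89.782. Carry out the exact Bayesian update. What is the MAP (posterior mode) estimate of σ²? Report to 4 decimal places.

6.7184

With known mean μ and an Inverse-Gamma(α, β) prior on σ², the Normal likelihood is conjugate: posterior is Inv-Gamma(α + n/2, β + Σ(xᵢ−μ)²/2).
Posterior: Inv-Gamma(3.7 + 7/2, 10.2 + 89.782/2) = Inv-Gamma(7.20, 55.0910).
Mode = β/(α+1) = 55.0910/8.20 = 6.7184.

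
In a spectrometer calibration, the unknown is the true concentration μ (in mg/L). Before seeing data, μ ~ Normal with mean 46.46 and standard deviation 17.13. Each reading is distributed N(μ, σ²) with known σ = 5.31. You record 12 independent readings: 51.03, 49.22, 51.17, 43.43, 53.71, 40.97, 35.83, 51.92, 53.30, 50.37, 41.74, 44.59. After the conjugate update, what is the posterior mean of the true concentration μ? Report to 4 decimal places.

47.2669

For Normal data with known variance σ², a Normal(μ₀, σ₀²) prior on μ is conjugate. Posterior precision = 1/σ₀² + n/σ²; posterior mean is the precision-weighted average of μ₀ and x̄.
Σxᵢ = 51.03 + 49.22 + 51.17 + 43.43 + 53.71 + 40.97 + 35.83 + 51.92 + 53.30 + 50.37 + 41.74 + 44.59 = 567.28, so n·x̄ = 567.28.
σ₀² = 17.13² = 293.4369, σ² = 5.31² = 28.1961; σ² + n·σ₀² = 28.1961 + 12·293.4369 = 3549.4389.
Posterior mean = (μ₀/σ₀² + n·x̄/σ²)/(1/σ₀² + n/σ²) = (σ²·μ₀ + σ₀²·n·x̄)/(σ² + n·σ₀²) = (28.1961·46.46 + 293.4369·567.28)/3549.4389 = 167770.875438/3549.4389 = 47.2669.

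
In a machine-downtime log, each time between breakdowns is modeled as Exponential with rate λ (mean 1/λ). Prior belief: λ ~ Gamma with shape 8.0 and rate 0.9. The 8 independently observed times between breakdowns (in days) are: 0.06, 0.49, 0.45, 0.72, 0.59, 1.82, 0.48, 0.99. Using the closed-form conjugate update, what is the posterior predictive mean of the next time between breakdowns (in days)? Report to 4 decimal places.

With a Gamma(shape α, rate β) prior on the exponential rate λ, the posterior after n observations with total T = Σxᵢ is Gamma(α+n, β+T).
Sum of observations T = 5.60 days; n = 8.
Posterior: Gamma(8.0+8, 0.9+5.60) = Gamma(16.0, 6.50).
The predictive distribution for the next observation is Lomax; its mean is β/(α−1) = 6.50/15.0 = 0.4333.

0.4333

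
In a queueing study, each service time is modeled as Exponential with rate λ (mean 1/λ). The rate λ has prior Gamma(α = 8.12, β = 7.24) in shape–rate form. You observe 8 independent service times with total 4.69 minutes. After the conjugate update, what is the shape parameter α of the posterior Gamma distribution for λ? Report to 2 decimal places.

With a Gamma(shape α, rate β) prior on the exponential rate λ, the posterior after n observations with total T = Σxᵢ is Gamma(α+n, β+T).
Posterior: Gamma(8.12+8, 7.24+4.69) = Gamma(16.12, 11.93).
Posterior α = 16.12.

16.12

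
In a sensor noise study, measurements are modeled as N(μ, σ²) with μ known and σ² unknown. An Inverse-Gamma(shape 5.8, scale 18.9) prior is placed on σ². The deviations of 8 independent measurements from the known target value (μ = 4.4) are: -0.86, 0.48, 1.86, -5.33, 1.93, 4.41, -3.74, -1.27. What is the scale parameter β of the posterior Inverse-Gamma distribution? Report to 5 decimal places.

With known mean μ and an Inverse-Gamma(α, β) prior on σ², the Normal likelihood is conjugate: posterior is Inv-Gamma(α + n/2, β + Σ(xᵢ−μ)²/2).
Σ(xᵢ−μ)² = (-0.86)² + (0.48)² + (1.86)² + (-5.33)² + (1.93)² + (4.41)² + (-3.74)² + (-1.27)² = 71.6120.
Posterior: Inv-Gamma(5.8 + 8/2, 18.9 + 71.6120/2) = Inv-Gamma(9.80, 54.70600).
Posterior β = 54.70600.

54.70600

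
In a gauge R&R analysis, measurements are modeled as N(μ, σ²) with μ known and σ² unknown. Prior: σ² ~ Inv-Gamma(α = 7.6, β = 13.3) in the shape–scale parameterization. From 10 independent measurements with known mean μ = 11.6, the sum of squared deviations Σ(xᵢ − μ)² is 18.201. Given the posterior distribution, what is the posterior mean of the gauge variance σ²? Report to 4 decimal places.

1.9311

With known mean μ and an Inverse-Gamma(α, β) prior on σ², the Normal likelihood is conjugate: posterior is Inv-Gamma(α + n/2, β + Σ(xᵢ−μ)²/2).
Posterior: Inv-Gamma(7.6 + 10/2, 13.3 + 18.201/2) = Inv-Gamma(12.60, 22.4005).
E[σ²|data] = β/(α−1) = 22.4005/11.60 = 1.9311.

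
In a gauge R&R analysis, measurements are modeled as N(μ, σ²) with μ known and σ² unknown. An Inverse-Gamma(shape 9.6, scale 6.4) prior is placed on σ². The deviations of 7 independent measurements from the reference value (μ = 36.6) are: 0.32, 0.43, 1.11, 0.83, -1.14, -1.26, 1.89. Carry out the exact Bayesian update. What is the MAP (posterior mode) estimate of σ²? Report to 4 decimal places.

With known mean μ and an Inverse-Gamma(α, β) prior on σ², the Normal likelihood is conjugate: posterior is Inv-Gamma(α + n/2, β + Σ(xᵢ−μ)²/2).
Σ(xᵢ−μ)² = (0.32)² + (0.43)² + (1.11)² + (0.83)² + (-1.14)² + (-1.26)² + (1.89)² = 8.6676.
Posterior: Inv-Gamma(9.6 + 7/2, 6.4 + 8.6676/2) = Inv-Gamma(13.10, 10.73380).
Mode = β/(α+1) = 10.73380/14.10 = 0.7613.

0.7613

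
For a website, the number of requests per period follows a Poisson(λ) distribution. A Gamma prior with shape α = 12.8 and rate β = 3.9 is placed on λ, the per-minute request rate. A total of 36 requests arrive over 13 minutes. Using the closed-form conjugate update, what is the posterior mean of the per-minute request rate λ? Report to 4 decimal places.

With a Gamma(shape α, rate β) prior, the Poisson likelihood is conjugate: the posterior is Gamma(α + ΣXᵢ, β + n).
Posterior: Gamma(α+S, β+n) = Gamma(12.8+36, 3.9+13) = Gamma(48.8, 16.9).
Posterior mean = α/β = 48.8/16.9 = 2.8876.

2.8876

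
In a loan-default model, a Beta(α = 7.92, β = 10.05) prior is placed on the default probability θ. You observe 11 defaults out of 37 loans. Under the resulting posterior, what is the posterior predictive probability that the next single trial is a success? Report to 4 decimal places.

0.3442

The Beta prior is conjugate to a Binomial/Bernoulli likelihood; the update adds successes to α and failures to β.
Posterior: Beta(α+k, β+n−k) = Beta(7.92+11, 10.05+26) = Beta(18.92, 36.05).
For a single future Bernoulli trial, P(success | data) = α/(α+β) = 0.3442.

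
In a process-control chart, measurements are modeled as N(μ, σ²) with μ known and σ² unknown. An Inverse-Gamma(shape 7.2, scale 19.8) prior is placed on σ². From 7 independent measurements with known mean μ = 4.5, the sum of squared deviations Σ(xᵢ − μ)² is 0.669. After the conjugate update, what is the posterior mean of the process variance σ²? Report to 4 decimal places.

2.0757

With known mean μ and an Inverse-Gamma(α, β) prior on σ², the Normal likelihood is conjugate: posterior is Inv-Gamma(α + n/2, β + Σ(xᵢ−μ)²/2).
Posterior: Inv-Gamma(7.2 + 7/2, 19.8 + 0.669/2) = Inv-Gamma(10.70, 20.1345).
E[σ²|data] = β/(α−1) = 20.1345/9.70 = 2.0757.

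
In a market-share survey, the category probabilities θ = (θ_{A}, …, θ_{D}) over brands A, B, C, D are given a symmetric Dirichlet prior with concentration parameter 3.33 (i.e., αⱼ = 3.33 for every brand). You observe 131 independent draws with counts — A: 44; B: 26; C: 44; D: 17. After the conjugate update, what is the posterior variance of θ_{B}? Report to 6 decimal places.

0.001114

The Dirichlet prior is conjugate to the Multinomial likelihood: each posterior αⱼ = prior αⱼ + observed count nⱼ.
Posterior concentration: (47.33, 29.33, 47.33, 20.33), total = 144.32.
Var[θ_j] = α_j(Σα−α_j)/((Σα)²(Σα+1)) = 29.33·114.99/(144.32²·145.32) = 0.001114.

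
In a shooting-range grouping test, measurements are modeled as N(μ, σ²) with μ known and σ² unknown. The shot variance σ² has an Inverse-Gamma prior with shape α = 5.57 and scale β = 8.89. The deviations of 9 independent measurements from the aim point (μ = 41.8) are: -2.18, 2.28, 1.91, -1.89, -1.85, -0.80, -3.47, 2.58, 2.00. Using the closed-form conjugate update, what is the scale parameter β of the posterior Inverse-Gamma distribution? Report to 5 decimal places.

With known mean μ and an Inverse-Gamma(α, β) prior on σ², the Normal likelihood is conjugate: posterior is Inv-Gamma(α + n/2, β + Σ(xᵢ−μ)²/2).
Σ(xᵢ−μ)² = (-2.18)² + (2.28)² + (1.91)² + (-1.89)² + (-1.85)² + (-0.80)² + (-3.47)² + (2.58)² + (2.00)² = 43.9308.
Posterior: Inv-Gamma(5.57 + 9/2, 8.89 + 43.9308/2) = Inv-Gamma(10.07, 30.85540).
Posterior β = 30.85540.

30.85540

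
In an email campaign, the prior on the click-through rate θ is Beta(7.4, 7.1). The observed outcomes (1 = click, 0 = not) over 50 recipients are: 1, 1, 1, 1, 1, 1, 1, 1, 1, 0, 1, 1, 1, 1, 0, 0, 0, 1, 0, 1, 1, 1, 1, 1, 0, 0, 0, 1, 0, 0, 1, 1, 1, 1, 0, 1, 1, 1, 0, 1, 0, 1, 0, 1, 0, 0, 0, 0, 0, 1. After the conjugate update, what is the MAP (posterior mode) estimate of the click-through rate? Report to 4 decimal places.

0.5984

The Beta prior is conjugate to a Binomial/Bernoulli likelihood; the update adds successes to α and failures to β.
Posterior: Beta(α+k, β+n−k) = Beta(7.4+31, 7.1+19) = Beta(38.4, 26.1).
Mode of Beta(a,b) for a,b>1 is (a−1)/(a+b−2) = 37.4/62.5 = 0.5984.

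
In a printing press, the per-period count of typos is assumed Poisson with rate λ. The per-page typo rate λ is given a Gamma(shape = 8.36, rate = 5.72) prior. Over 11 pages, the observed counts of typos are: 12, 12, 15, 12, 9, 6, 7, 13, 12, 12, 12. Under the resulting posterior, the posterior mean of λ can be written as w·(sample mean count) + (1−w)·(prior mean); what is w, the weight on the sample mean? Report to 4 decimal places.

With a Gamma(shape α, rate β) prior, the Poisson likelihood is conjugate: the posterior is Gamma(α + ΣXᵢ, β + n).
Posterior mean = (α₀+S)/(β₀+n) = [n/(β₀+n)]·(S/n) + [β₀/(β₀+n)]·(α₀/β₀), so only n and β₀ enter the weight.
Weight on data w = n/(β₀+n) = 11/(5.72+11) = 11/16.72 = 0.6579.

0.6579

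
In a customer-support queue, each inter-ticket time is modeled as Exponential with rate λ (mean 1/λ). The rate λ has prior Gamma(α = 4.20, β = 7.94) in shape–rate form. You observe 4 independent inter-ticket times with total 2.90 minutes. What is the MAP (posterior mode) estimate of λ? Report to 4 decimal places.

With a Gamma(shape α, rate β) prior on the exponential rate λ, the posterior after n observations with total T = Σxᵢ is Gamma(α+n, β+T).
Posterior: Gamma(4.20+4, 7.94+2.90) = Gamma(8.20, 10.84).
Mode = (α−1)/β = 0.6642.

0.6642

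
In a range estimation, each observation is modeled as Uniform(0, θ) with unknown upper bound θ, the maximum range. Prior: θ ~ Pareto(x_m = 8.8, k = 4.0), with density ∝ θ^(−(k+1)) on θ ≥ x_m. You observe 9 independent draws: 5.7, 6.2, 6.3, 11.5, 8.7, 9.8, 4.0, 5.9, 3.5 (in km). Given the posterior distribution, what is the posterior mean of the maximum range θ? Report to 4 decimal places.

12.4583

A Pareto(scale x_m, shape k) prior on the upper bound θ of Uniform(0, θ) is conjugate: posterior is Pareto(max(x_m, max xᵢ), k + n).
Sample maximum = 11.5; prior scale x_m = 8.8 → posterior scale = max = 11.5.
Posterior shape = 4.0 + 9 = 13.0.
E[θ|data] = k·x_m/(k−1) = 13.0·11.5/12.0 = 12.4583.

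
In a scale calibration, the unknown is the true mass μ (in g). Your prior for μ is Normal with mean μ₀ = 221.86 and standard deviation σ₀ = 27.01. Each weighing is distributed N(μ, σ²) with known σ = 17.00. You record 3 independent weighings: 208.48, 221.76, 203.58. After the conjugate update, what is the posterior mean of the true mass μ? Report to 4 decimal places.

For Normal data with known variance σ², a Normal(μ₀, σ₀²) prior on μ is conjugate. Posterior precision = 1/σ₀² + n/σ²; posterior mean is the precision-weighted average of μ₀ and x̄.
Σxᵢ = 208.48 + 221.76 + 203.58 = 633.82, so n·x̄ = 633.82.
σ₀² = 27.01² = 729.5401, σ² = 17.00² = 289; σ² + n·σ₀² = 289 + 3·729.5401 = 2477.6203.
Posterior mean = (μ₀/σ₀² + n·x̄/σ²)/(1/σ₀² + n/σ²) = (σ²·μ₀ + σ₀²·n·x̄)/(σ² + n·σ₀²) = (289·221.86 + 729.5401·633.82)/2477.6203 = 526514.646182/2477.6203 = 212.5082.

212.5082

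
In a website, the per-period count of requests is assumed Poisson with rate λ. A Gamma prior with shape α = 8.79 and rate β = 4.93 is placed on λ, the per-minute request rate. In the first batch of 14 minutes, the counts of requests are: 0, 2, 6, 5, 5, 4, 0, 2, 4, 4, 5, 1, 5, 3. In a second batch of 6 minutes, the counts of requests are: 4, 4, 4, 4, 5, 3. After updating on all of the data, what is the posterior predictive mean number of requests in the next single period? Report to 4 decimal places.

With a Gamma(shape α, rate β) prior, the Poisson likelihood is conjugate: the posterior is Gamma(α + ΣXᵢ, β + n).
Batch 1: sum of counts S = 46 over n = 14 minutes.
After batch 1: Gamma(α+S, β+n) = Gamma(8.79+46, 4.93+14) = Gamma(54.79, 18.93).
Batch 2: sum of counts S = 24 over n = 6 minutes.
After batch 2: Gamma(α+S, β+n) = Gamma(54.79+24, 18.93+6) = Gamma(78.79, 24.93).
The predictive distribution for one future period is NegBinom with mean α/β = 3.1604.

3.1604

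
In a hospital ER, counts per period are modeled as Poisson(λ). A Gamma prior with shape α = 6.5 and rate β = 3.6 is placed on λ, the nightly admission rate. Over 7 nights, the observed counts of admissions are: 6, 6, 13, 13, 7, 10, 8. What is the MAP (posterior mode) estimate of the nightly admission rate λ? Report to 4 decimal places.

6.4623

With a Gamma(shape α, rate β) prior, the Poisson likelihood is conjugate: the posterior is Gamma(α + ΣXᵢ, β + n).
Sum of counts S = 63 over n = 7 nights.
Posterior: Gamma(α+S, β+n) = Gamma(6.5+63, 3.6+7) = Gamma(69.5, 10.6).
Mode of Gamma(α,β) for α≥1 is (α−1)/β = 68.5/10.6 = 6.4623.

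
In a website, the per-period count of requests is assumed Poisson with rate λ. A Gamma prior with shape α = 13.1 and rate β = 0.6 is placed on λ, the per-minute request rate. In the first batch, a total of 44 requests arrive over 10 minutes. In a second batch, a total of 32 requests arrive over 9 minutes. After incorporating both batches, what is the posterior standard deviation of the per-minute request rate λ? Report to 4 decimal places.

With a Gamma(shape α, rate β) prior, the Poisson likelihood is conjugate: the posterior is Gamma(α + ΣXᵢ, β + n).
After batch 1: Gamma(α+S, β+n) = Gamma(13.1+44, 0.6+10) = Gamma(57.1, 10.6).
After batch 2: Gamma(α+S, β+n) = Gamma(57.1+32, 10.6+9) = Gamma(89.1, 19.6).
SD = √α/β = √89.1/19.6 = 0.4816.

0.4816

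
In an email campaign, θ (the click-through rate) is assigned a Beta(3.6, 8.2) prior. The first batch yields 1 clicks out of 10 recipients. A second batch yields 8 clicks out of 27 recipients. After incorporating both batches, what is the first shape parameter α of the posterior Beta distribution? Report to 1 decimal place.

The Beta prior is conjugate to a Binomial/Bernoulli likelihood; the update adds successes to α and failures to β.
After batch 1: Beta(3.6+1, 8.2+9) = Beta(4.6, 17.2).
After batch 2: Beta(4.6+8, 17.2+19) = Beta(12.6, 36.2).
Posterior α = 12.6.

12.6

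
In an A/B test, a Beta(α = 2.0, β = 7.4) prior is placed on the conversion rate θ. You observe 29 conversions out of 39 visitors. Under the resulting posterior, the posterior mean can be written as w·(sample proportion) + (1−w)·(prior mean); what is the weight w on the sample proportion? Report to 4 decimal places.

0.8058

The Beta prior is conjugate to a Binomial/Bernoulli likelihood; the update adds successes to α and failures to β.
Posterior mean = (α₀+k)/(α₀+β₀+n) = [n/(α₀+β₀+n)]·(k/n) + [(α₀+β₀)/(α₀+β₀+n)]·α₀/(α₀+β₀), so only n and the prior enter the weight.
The weight on the data is w = n/(α₀+β₀+n) = 39/(2.0+7.4+39) = 39/48.4 = 0.8058.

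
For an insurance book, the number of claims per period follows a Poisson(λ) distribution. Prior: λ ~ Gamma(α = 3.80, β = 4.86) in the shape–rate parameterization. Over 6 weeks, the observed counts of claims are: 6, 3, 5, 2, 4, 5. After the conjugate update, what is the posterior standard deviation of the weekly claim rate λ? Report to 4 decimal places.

0.4942

With a Gamma(shape α, rate β) prior, the Poisson likelihood is conjugate: the posterior is Gamma(α + ΣXᵢ, β + n).
Sum of counts S = 25 over n = 6 weeks.
Posterior: Gamma(α+S, β+n) = Gamma(3.80+25, 4.86+6) = Gamma(28.80, 10.86).
SD = √α/β = √28.80/10.86 = 0.4942.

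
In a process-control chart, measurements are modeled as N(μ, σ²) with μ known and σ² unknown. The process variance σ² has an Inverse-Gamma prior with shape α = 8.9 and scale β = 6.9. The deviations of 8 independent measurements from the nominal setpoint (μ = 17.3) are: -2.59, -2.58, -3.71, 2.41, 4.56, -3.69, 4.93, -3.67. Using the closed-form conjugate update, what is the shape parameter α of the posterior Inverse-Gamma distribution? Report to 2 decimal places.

With known mean μ and an Inverse-Gamma(α, β) prior on σ², the Normal likelihood is conjugate: posterior is Inv-Gamma(α + n/2, β + Σ(xᵢ−μ)²/2).
Σ(xᵢ−μ)² = (-2.59)² + (-2.58)² + (-3.71)² + (2.41)² + (4.56)² + (-3.69)² + (4.93)² + (-3.67)² = 105.1202.
Posterior: Inv-Gamma(8.9 + 8/2, 6.9 + 105.1202/2) = Inv-Gamma(12.90, 59.46010).
Posterior α = 12.90.

12.90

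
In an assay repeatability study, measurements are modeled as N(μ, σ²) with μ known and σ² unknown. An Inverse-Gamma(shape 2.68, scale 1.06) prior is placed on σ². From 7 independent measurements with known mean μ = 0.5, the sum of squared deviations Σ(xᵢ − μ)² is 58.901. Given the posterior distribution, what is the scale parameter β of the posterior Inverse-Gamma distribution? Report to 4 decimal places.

30.5105

With known mean μ and an Inverse-Gamma(α, β) prior on σ², the Normal likelihood is conjugate: posterior is Inv-Gamma(α + n/2, β + Σ(xᵢ−μ)²/2).
Posterior: Inv-Gamma(2.68 + 7/2, 1.06 + 58.901/2) = Inv-Gamma(6.18, 30.5105).
Posterior β = 30.5105.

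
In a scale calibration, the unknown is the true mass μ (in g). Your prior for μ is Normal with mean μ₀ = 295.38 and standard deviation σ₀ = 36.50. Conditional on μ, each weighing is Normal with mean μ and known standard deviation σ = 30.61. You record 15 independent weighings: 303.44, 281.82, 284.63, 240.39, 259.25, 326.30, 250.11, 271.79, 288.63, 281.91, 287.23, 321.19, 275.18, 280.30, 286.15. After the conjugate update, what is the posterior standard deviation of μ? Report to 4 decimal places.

For Normal data with known variance σ², a Normal(μ₀, σ₀²) prior on μ is conjugate. Posterior precision = 1/σ₀² + n/σ²; posterior mean is the precision-weighted average of μ₀ and x̄.
σ₀² = 36.50² = 1332.25, σ² = 30.61² = 936.9721; σ² + n·σ₀² = 936.9721 + 15·1332.25 = 20920.7221.
Posterior precision = 1/σ₀² + n/σ² = 1/1332.25 + 15/936.9721 = (σ² + n·σ₀²)/(σ₀²σ²) = 20920.7221/(1332.25·936.9721); posterior variance σₙ² = σ₀²σ²/(σ² + n·σ₀²) = 1332.25·936.9721/20920.7221 = 59.667208.
Posterior SD = √σₙ² = √(1332.25·936.9721/20920.7221) = 7.7245.

7.7245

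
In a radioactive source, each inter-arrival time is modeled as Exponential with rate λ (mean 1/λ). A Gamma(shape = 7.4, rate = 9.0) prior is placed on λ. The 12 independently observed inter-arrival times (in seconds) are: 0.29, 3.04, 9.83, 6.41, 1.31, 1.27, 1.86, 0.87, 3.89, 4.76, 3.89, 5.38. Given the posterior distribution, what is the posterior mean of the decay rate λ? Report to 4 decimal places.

0.3745

With a Gamma(shape α, rate β) prior on the exponential rate λ, the posterior after n observations with total T = Σxᵢ is Gamma(α+n, β+T).
Sum of observations T = 42.80 seconds; n = 12.
Posterior: Gamma(7.4+12, 9.0+42.80) = Gamma(19.4, 51.80).
Posterior mean of λ = α/β = 19.4/51.80 = 0.3745.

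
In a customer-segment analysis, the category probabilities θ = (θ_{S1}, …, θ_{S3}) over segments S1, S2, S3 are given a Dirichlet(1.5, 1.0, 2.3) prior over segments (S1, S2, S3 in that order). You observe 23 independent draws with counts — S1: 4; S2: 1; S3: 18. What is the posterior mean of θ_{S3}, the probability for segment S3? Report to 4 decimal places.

The Dirichlet prior is conjugate to the Multinomial likelihood: each posterior αⱼ = prior αⱼ + observed count nⱼ.
Posterior concentration: (5.5, 2.0, 20.3), total = 27.8.
E[θ_{S3}|data] = α_{S3}/Σα = 20.3/27.8 = 0.7302.

0.7302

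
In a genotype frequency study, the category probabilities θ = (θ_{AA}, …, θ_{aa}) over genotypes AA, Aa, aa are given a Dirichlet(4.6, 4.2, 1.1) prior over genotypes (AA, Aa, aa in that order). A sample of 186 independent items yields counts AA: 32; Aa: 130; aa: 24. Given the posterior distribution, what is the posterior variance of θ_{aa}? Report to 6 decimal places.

0.000567

The Dirichlet prior is conjugate to the Multinomial likelihood: each posterior αⱼ = prior αⱼ + observed count nⱼ.
Posterior concentration: (36.6, 134.2, 25.1), total = 195.9.
Var[θ_j] = α_j(Σα−α_j)/((Σα)²(Σα+1)) = 25.1·170.8/(195.9²·196.9) = 0.000567.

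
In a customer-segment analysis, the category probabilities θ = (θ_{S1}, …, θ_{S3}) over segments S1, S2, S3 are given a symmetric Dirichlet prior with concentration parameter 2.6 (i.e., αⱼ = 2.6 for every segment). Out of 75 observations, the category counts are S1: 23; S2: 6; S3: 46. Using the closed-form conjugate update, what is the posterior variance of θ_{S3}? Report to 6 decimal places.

0.002893

The Dirichlet prior is conjugate to the Multinomial likelihood: each posterior αⱼ = prior αⱼ + observed count nⱼ.
Posterior concentration: (25.6, 8.6, 48.6), total = 82.8.
Var[θ_j] = α_j(Σα−α_j)/((Σα)²(Σα+1)) = 48.6·34.2/(82.8²·83.8) = 0.002893.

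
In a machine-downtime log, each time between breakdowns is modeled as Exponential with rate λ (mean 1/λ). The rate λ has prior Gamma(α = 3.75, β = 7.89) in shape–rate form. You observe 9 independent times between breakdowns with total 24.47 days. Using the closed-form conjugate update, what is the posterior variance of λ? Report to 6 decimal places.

With a Gamma(shape α, rate β) prior on the exponential rate λ, the posterior after n observations with total T = Σxᵢ is Gamma(α+n, β+T).
Posterior: Gamma(3.75+9, 7.89+24.47) = Gamma(12.75, 32.36).
Var = α/β² = 0.012176.

0.012176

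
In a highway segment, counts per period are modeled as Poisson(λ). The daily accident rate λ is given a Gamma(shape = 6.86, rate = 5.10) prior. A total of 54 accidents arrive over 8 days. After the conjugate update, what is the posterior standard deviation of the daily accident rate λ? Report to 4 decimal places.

0.5955

With a Gamma(shape α, rate β) prior, the Poisson likelihood is conjugate: the posterior is Gamma(α + ΣXᵢ, β + n).
Posterior: Gamma(α+S, β+n) = Gamma(6.86+54, 5.10+8) = Gamma(60.86, 13.10).
SD = √α/β = √60.86/13.10 = 0.5955.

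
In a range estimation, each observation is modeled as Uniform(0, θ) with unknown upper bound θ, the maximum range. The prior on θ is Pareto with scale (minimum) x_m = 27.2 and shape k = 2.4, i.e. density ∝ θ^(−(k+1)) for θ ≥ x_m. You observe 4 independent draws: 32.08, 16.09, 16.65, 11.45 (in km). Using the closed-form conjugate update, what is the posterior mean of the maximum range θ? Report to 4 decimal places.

A Pareto(scale x_m, shape k) prior on the upper bound θ of Uniform(0, θ) is conjugate: posterior is Pareto(max(x_m, max xᵢ), k + n).
Sample maximum = 32.08; prior scale x_m = 27.2 → posterior scale = max = 32.08.
Posterior shape = 2.4 + 4 = 6.4.
E[θ|data] = k·x_m/(k−1) = 6.4·32.08/5.4 = 38.0207.

38.0207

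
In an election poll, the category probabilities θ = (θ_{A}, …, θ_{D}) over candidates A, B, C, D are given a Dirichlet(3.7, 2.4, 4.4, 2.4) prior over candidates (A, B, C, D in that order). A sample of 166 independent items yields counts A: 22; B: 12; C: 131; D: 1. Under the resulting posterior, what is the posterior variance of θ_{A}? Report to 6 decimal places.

0.000684

The Dirichlet prior is conjugate to the Multinomial likelihood: each posterior αⱼ = prior αⱼ + observed count nⱼ.
Posterior concentration: (25.7, 14.4, 135.4, 3.4), total = 178.9.
Var[θ_j] = α_j(Σα−α_j)/((Σα)²(Σα+1)) = 25.7·153.2/(178.9²·179.9) = 0.000684.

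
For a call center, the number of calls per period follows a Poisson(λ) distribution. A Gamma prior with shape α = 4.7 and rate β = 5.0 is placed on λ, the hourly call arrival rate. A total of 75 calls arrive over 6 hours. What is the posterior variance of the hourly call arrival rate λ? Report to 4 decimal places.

With a Gamma(shape α, rate β) prior, the Poisson likelihood is conjugate: the posterior is Gamma(α + ΣXᵢ, β + n).
Posterior: Gamma(α+S, β+n) = Gamma(4.7+75, 5.0+6) = Gamma(79.7, 11.0).
Var = α/β² = 79.7/11.0² = 0.6587.

0.6587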